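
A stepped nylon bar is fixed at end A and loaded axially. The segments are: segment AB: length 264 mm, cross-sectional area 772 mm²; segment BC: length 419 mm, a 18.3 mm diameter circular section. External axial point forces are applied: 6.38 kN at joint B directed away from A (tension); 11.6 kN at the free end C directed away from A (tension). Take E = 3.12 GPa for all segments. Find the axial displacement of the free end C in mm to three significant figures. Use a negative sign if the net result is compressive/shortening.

7.89 mm

Internal axial forces (sectioning from the free end, tension +): N_BC = 11.6 kN, N_AB = 17.98 kN.
A_BC = 263 mm².
δ_AB = 17980·264/(772·3120) = 1.971 mm
δ_BC = 11600·419/(263·3120) = 5.923 mm
δ = Σδ_i = 7.893 mm.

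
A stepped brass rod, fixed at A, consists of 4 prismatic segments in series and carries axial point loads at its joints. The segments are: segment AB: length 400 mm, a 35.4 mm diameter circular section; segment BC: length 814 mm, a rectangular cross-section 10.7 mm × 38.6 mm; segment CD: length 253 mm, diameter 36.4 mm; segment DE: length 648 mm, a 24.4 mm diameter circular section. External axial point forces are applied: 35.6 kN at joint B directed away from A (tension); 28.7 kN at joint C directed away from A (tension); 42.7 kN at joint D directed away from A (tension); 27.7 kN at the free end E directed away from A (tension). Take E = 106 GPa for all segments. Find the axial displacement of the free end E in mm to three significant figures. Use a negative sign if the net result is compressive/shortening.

Internal axial forces (sectioning from the free end, tension +): N_DE = 27.7 kN, N_CD = 70.4 kN, N_BC = 99.1 kN, N_AB = 134.7 kN.
A_AB = 984.2 mm².
A_BC = 413 mm².
A_CD = 1041 mm².
A_DE = 467.6 mm².
δ_AB = 134700·400/(984.2·106000) = 0.5164 mm
δ_BC = 99100·814/(413·106000) = 1.843 mm
δ_CD = 70400·253/(1041·106000) = 0.1615 mm
δ_DE = 27700·648/(467.6·106000) = 0.3621 mm
δ = Σδ_i = 2.883 mm.

2.88 mm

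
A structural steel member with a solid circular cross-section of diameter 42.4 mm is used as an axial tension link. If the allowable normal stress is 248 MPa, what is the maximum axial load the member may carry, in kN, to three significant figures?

350 kN

A = 1412 mm².
P_max = σ_allow · A = 248 · 1412 = 350200 N = 350.2 kN.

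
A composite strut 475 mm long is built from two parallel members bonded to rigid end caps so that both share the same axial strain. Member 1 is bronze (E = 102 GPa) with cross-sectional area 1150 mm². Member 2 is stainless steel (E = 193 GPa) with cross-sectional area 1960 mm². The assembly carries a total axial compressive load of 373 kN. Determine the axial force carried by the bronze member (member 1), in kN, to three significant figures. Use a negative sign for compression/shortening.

Equal strain + equilibrium ⇒ each member carries load in proportion to AE: A₁E₁ = 117300000 N, A₂E₂ = 378300000 N, ΣAE = 495600000 N.
F₁ = P·A₁E₁/ΣAE = -373000·117300000/495600000 = -88290 N.

-88.3 kN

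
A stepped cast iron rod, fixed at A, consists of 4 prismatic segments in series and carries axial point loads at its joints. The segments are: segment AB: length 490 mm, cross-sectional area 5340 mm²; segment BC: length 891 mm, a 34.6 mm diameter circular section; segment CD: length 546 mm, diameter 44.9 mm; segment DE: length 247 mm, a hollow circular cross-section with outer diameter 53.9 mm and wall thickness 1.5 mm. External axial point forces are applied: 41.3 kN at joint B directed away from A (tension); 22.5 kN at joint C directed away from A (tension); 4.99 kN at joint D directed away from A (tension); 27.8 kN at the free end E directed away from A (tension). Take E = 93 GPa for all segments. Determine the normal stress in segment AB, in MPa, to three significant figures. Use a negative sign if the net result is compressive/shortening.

18.1 MPa

Internal axial forces (sectioning from the free end, tension +): N_DE = 27.8 kN, N_CD = 32.79 kN, N_BC = 55.29 kN, N_AB = 96.59 kN.
σ_AB = N_AB/A_AB = 96590/5340 = 18.09 MPa.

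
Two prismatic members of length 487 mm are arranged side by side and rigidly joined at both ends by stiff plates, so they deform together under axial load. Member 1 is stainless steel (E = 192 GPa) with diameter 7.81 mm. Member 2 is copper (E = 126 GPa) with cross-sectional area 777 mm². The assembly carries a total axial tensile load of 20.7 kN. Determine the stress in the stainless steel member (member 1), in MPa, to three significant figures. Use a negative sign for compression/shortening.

A_1 = 47.91 mm².
Equal strain + equilibrium ⇒ each member carries load in proportion to AE: A₁E₁ = 9198000 N, A₂E₂ = 97900000 N, ΣAE = 107100000 N.
σ₁ = P·E₁/ΣAE = 20700·192000/107100000 = 37.11 MPa.

37.1 MPa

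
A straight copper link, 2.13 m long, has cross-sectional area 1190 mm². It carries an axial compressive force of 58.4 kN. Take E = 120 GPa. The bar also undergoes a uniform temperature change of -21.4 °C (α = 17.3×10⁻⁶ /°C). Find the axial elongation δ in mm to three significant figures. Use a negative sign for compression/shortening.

-1.66 mm

δ_mech = NL/(AE) = -58400·2130/(1190·120000) = -0.8711 mm.
δ_thermal = αLΔT = 17.3e-6·2130·-21.4 = -0.7886 mm.
δ = δ_mech + δ_thermal = -1.66 mm.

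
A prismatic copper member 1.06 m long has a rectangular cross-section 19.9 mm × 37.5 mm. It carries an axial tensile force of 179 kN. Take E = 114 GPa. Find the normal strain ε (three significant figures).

0.00210

A = 746.2 mm².
σ = N/A = 239.9 MPa; ε = σ/E = 239.9/114000 = 2.104e-03.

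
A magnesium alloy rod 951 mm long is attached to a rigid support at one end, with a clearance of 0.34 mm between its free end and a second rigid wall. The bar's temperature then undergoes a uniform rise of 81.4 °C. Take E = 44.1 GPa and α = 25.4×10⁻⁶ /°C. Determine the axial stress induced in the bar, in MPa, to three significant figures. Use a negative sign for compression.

-75.4 MPa

Free thermal expansion αLΔT = 25.4e-6 · 951 · 81.4 = 1.966 mm.
The walls engage after the gap closes; constrained expansion = 1.966 − 0.34 = 1.626 mm.
The walls impose strain ε = −(1.626)/951 = -1.7100e-03; σ = Eε = 44100 · -1.7100e-03 = -75.41 MPa.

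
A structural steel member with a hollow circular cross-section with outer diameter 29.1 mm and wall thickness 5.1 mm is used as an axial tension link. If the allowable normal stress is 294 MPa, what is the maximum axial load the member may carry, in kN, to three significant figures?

113 kN

A = 384.5 mm².
P_max = σ_allow · A = 294 · 384.5 = 113100 N = 113.1 kN.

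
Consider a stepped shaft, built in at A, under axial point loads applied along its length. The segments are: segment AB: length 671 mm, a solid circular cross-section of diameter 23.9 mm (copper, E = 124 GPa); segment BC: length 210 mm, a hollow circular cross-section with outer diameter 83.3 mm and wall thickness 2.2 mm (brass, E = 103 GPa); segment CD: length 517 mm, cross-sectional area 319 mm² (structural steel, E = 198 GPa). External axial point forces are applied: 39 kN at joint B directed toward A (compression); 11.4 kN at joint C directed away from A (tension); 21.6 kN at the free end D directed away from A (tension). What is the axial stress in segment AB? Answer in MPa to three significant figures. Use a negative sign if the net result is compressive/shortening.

-13.4 MPa

Internal axial forces (sectioning from the free end, tension +): N_CD = 21.6 kN, N_BC = 33 kN, N_AB = -6 kN.
A_AB = 448.6 mm².
σ_AB = N_AB/A_AB = -6000/448.6 = -13.37 MPa.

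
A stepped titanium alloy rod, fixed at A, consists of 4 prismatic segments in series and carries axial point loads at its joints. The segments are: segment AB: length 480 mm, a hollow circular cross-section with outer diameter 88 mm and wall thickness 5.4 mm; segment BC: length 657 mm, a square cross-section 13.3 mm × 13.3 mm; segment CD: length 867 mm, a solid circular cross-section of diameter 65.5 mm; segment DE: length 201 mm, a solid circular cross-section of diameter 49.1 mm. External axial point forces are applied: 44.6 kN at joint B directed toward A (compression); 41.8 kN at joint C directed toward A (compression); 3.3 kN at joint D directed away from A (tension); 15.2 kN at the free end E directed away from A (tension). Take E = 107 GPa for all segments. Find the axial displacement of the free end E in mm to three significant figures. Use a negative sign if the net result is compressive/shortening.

-0.967 mm

Internal axial forces (sectioning from the free end, tension +): N_DE = 15.2 kN, N_CD = 18.5 kN, N_BC = -23.3 kN, N_AB = -67.9 kN.
A_AB = 1401 mm².
A_BC = 176.9 mm².
A_CD = 3370 mm².
A_DE = 1893 mm².
δ_AB = -67900·480/(1401·107000) = -0.2174 mm
δ_BC = -23300·657/(176.9·107000) = -0.8088 mm
δ_CD = 18500·867/(3370·107000) = 0.04449 mm
δ_DE = 15200·201/(1893·107000) = 0.01508 mm
δ = Σδ_i = -0.9666 mm.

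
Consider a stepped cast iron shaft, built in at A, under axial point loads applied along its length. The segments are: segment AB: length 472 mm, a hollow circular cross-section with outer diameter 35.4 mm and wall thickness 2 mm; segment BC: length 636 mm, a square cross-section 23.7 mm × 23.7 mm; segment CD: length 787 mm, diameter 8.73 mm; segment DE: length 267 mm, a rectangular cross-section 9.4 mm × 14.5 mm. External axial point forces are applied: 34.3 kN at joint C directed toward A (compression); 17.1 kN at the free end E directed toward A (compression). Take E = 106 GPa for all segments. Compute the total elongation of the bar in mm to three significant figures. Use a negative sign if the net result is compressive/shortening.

Internal axial forces (sectioning from the free end, tension +): N_DE = -17.1 kN, N_CD = -17.1 kN, N_BC = -51.4 kN, N_AB = -51.4 kN.
A_AB = 209.9 mm².
A_BC = 561.7 mm².
A_CD = 59.86 mm².
A_DE = 136.3 mm².
δ_AB = -51400·472/(209.9·106000) = -1.091 mm
δ_BC = -51400·636/(561.7·106000) = -0.5491 mm
δ_CD = -17100·787/(59.86·106000) = -2.121 mm
δ_DE = -17100·267/(136.3·106000) = -0.316 mm
δ = Σδ_i = -4.077 mm.

-4.08 mm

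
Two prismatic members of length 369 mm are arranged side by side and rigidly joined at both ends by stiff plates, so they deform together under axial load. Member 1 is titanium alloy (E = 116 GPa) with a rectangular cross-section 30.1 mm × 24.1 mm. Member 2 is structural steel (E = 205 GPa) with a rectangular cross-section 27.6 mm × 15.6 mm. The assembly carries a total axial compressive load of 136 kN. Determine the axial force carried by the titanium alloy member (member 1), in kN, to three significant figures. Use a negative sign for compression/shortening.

-66.4 kN

A_1 = 725.4 mm².
A_2 = 430.6 mm².
Equal strain + equilibrium ⇒ each member carries load in proportion to AE: A₁E₁ = 84150000 N, A₂E₂ = 88260000 N, ΣAE = 172400000 N.
F₁ = P·A₁E₁/ΣAE = -136000·84150000/172400000 = -66380 N.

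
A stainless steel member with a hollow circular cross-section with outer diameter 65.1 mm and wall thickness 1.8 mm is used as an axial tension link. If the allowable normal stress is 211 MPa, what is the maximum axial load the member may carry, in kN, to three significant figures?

A = 358 mm².
P_max = σ_allow · A = 211 · 358 = 75530 N = 75.53 kN.

75.5 kN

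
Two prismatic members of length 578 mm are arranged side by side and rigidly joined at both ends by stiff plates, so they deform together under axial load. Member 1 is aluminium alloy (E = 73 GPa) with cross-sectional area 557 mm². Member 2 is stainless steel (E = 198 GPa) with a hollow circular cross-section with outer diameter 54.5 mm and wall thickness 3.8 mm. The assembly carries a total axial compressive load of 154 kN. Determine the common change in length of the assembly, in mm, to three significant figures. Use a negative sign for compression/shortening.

A_2 = 605.3 mm².
Equal strain + equilibrium ⇒ each member carries load in proportion to AE: A₁E₁ = 40660000 N, A₂E₂ = 119800000 N, ΣAE = 160500000 N.
δ = PL/ΣAE = -154000·578/160500000 = -0.5546 mm.

-0.555 mm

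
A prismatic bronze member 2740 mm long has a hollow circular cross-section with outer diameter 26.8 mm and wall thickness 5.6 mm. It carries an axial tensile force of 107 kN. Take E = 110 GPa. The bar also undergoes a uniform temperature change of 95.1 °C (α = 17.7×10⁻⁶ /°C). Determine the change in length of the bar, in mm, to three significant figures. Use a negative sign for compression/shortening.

11.8 mm

A = 373 mm².
δ_mech = NL/(AE) = 107000·2740/(373·110000) = 7.146 mm.
δ_thermal = αLΔT = 17.7e-6·2740·95.1 = 4.612 mm.
δ = δ_mech + δ_thermal = 11.76 mm.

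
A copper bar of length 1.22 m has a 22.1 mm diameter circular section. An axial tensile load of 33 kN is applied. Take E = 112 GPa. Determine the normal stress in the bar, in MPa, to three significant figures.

86.0 MPa

A = 383.6 mm².
σ = N/A = 33000/383.6 = 86.03 MPa.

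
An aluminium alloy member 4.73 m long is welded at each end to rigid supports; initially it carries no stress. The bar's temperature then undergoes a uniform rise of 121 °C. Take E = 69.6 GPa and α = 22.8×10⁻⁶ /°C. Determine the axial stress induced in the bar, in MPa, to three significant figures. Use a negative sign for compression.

Free thermal expansion αLΔT = 22.8e-6 · 4730 · 121 = 13.05 mm.
The walls impose strain ε = −(13.05)/4730 = -2.7588e-03; σ = Eε = 69600 · -2.7588e-03 = -192 MPa.

-192 MPa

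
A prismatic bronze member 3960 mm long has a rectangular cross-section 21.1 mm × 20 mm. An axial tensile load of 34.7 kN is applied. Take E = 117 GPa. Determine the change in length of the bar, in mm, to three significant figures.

2.78 mm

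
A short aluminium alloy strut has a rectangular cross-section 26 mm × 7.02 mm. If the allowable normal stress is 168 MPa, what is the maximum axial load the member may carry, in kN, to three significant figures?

A = 182.5 mm².
P_max = σ_allow · A = 168 · 182.5 = 30660 N = 30.66 kN.

30.7 kN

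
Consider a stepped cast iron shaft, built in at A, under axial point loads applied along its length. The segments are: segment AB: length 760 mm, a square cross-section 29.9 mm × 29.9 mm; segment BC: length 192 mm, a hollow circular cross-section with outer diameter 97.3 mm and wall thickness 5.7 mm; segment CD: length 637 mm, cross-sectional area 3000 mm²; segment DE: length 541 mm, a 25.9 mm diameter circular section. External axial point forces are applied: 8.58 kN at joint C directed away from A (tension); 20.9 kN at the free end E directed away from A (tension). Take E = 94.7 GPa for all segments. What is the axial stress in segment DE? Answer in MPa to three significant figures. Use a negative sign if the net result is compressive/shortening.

39.7 MPa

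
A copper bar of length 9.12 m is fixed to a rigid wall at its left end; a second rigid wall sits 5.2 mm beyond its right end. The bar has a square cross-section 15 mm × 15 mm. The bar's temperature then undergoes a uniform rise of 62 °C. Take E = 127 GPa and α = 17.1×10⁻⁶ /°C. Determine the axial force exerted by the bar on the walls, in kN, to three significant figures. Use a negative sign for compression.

-14.0 kN

Free thermal expansion αLΔT = 17.1e-6 · 9120 · 62 = 9.669 mm.
The walls engage after the gap closes; constrained expansion = 9.669 − 5.2 = 4.469 mm.
The walls impose strain ε = −(4.469)/9120 = -4.9002e-04; σ = Eε = 127000 · -4.9002e-04 = -62.23 MPa.
Wall reaction R = σ·A = -62.23·225 = -14000 N = -14 kN.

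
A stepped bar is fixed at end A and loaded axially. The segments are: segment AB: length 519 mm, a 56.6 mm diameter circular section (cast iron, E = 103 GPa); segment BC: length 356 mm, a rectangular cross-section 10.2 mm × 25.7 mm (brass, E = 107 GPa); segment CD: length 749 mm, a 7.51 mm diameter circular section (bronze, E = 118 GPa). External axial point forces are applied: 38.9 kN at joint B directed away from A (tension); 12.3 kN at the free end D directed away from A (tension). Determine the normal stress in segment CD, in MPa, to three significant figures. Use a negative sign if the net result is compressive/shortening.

278 MPa

Internal axial forces (sectioning from the free end, tension +): N_CD = 12.3 kN, N_BC = 12.3 kN, N_AB = 51.2 kN.
A_CD = 44.3 mm².
σ_CD = N_CD/A_CD = 12300/44.3 = 277.7 MPa.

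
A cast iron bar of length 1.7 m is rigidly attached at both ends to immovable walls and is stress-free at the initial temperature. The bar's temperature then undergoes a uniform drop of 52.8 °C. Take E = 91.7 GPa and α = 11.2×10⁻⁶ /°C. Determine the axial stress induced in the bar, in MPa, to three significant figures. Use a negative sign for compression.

Free thermal expansion αLΔT = 11.2e-6 · 1700 · -52.8 = -1.005 mm.
The walls impose strain ε = −(-1.005)/1700 = 5.9136e-04; σ = Eε = 91700 · 5.9136e-04 = 54.23 MPa.

54.2 MPa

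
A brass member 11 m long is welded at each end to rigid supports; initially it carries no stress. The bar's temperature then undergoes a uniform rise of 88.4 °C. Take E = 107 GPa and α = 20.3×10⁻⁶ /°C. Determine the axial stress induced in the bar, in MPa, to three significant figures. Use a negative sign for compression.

-192 MPa

Free thermal expansion αLΔT = 20.3e-6 · 11000 · 88.4 = 19.74 mm.
The walls impose strain ε = −(19.74)/11000 = -1.7945e-03; σ = Eε = 107000 · -1.7945e-03 = -192 MPa.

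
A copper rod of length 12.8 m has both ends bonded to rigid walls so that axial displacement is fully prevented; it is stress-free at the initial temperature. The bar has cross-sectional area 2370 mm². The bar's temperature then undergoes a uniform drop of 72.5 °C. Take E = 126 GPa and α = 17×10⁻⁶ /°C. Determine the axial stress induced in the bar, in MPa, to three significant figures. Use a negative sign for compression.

155 MPa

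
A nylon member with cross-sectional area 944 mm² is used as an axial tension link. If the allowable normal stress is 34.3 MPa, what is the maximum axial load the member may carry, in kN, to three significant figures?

32.4 kN

P_max = σ_allow · A = 34.3 · 944 = 32380 N = 32.38 kN.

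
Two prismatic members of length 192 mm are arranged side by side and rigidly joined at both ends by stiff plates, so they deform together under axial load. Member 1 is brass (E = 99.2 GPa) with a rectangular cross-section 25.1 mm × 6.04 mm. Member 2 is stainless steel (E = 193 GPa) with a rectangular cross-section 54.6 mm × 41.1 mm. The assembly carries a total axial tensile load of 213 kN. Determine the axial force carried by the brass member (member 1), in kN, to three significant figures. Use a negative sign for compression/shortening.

7.15 kN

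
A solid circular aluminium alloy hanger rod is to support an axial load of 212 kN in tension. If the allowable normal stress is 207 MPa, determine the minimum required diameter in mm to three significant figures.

36.1 mm

Required area A ≥ P/σ_allow = 212000/207 = 1024 mm².
For a solid circular section, d ≥ √(4A/π) = 36.11 mm.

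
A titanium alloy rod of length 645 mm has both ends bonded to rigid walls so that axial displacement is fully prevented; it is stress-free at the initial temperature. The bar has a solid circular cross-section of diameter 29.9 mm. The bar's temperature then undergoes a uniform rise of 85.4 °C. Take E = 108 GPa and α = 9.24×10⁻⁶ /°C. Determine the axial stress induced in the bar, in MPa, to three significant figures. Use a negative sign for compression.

Free thermal expansion αLΔT = 9.24e-6 · 645 · 85.4 = 0.509 mm.
The walls impose strain ε = −(0.509)/645 = -7.8910e-04; σ = Eε = 108000 · -7.8910e-04 = -85.22 MPa.

-85.2 MPa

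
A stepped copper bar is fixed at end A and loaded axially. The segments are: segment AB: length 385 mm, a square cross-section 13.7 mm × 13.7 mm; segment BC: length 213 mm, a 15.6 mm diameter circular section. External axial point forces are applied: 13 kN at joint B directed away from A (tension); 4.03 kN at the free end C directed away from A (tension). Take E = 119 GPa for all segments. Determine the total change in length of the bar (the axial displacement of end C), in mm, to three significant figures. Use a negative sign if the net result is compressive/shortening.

0.331 mm

Internal axial forces (sectioning from the free end, tension +): N_BC = 4.03 kN, N_AB = 17.03 kN.
A_AB = 187.7 mm².
A_BC = 191.1 mm².
δ_AB = 17030·385/(187.7·119000) = 0.2936 mm
δ_BC = 4030·213/(191.1·119000) = 0.03774 mm
δ = Σδ_i = 0.3313 mm.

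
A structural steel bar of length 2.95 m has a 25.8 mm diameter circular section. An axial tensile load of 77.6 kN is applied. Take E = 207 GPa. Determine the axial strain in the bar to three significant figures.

7.17e-04

A = 522.8 mm².
σ = N/A = 148.4 MPa; ε = σ/E = 148.4/207000 = 7.171e-04.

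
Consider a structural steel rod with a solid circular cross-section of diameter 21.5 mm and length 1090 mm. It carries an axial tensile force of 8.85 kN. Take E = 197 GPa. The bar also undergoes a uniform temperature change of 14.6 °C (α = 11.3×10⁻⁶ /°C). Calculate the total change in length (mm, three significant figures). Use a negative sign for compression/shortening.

0.315 mm

A = 363.1 mm².
δ_mech = NL/(AE) = 8850·1090/(363.1·197000) = 0.1349 mm.
δ_thermal = αLΔT = 11.3e-6·1090·14.6 = 0.1798 mm.
δ = δ_mech + δ_thermal = 0.3147 mm.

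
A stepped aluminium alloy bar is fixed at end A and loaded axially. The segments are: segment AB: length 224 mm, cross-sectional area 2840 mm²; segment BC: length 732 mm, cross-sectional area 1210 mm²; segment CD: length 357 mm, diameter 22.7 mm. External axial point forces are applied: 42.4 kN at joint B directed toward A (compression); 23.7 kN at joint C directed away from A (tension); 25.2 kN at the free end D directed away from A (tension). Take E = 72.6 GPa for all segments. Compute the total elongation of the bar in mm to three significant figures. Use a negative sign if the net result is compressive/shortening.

0.721 mm

Internal axial forces (sectioning from the free end, tension +): N_CD = 25.2 kN, N_BC = 48.9 kN, N_AB = 6.5 kN.
A_CD = 404.7 mm².
δ_AB = 6500·224/(2840·72600) = 0.007062 mm
δ_BC = 48900·732/(1210·72600) = 0.4075 mm
δ_CD = 25200·357/(404.7·72600) = 0.3062 mm
δ = Σδ_i = 0.7207 mm.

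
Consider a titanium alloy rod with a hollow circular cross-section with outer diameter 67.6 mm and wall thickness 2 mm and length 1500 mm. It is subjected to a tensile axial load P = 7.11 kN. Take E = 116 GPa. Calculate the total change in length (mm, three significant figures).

0.223 mm

A = 412.2 mm².
δ_mech = NL/(AE) = 7110·1500/(412.2·116000) = 0.2231 mm.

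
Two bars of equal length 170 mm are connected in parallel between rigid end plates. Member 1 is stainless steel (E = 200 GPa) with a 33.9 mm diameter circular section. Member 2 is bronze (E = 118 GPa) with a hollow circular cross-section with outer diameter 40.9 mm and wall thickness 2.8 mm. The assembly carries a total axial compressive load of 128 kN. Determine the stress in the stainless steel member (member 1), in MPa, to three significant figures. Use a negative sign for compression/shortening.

-116 MPa

A_1 = 902.6 mm².
A_2 = 335.1 mm².
Equal strain + equilibrium ⇒ each member carries load in proportion to AE: A₁E₁ = 180500000 N, A₂E₂ = 39550000 N, ΣAE = 220100000 N.
σ₁ = P·E₁/ΣAE = -128000·200000/220100000 = -116.3 MPa.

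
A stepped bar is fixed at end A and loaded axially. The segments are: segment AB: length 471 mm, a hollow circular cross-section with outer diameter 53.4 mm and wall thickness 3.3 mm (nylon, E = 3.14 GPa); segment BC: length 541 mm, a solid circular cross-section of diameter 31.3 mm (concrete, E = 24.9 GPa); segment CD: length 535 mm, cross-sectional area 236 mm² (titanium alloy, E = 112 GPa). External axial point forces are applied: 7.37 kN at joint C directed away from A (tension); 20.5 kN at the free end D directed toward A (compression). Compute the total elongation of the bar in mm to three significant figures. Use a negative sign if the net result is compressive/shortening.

-4.58 mm

Internal axial forces (sectioning from the free end, tension +): N_CD = -20.5 kN, N_BC = -13.13 kN, N_AB = -13.13 kN.
A_AB = 519.4 mm².
A_BC = 769.4 mm².
δ_AB = -13130·471/(519.4·3140) = -3.792 mm
δ_BC = -13130·541/(769.4·24900) = -0.3708 mm
δ_CD = -20500·535/(236·112000) = -0.4149 mm
δ = Σδ_i = -4.578 mm.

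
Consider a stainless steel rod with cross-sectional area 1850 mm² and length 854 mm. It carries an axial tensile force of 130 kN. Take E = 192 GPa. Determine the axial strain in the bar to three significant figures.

3.66e-04

σ = N/A = 70.27 MPa; ε = σ/E = 70.27/192000 = 3.660e-04.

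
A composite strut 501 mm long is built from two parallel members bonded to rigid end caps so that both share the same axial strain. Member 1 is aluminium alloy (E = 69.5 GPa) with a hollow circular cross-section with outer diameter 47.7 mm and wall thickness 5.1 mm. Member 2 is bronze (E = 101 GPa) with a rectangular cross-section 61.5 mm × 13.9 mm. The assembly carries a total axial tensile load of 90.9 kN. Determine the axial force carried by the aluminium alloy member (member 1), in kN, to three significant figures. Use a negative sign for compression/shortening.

A_1 = 682.5 mm².
A_2 = 854.9 mm².
Equal strain + equilibrium ⇒ each member carries load in proportion to AE: A₁E₁ = 47440000 N, A₂E₂ = 86340000 N, ΣAE = 133800000 N.
F₁ = P·A₁E₁/ΣAE = 90900·47440000/133800000 = 32230 N.

32.2 kN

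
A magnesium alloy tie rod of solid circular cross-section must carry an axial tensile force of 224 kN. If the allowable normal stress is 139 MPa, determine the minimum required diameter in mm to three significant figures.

Required area A ≥ P/σ_allow = 224000/139 = 1612 mm².
For a solid circular section, d ≥ √(4A/π) = 45.3 mm.

45.3 mm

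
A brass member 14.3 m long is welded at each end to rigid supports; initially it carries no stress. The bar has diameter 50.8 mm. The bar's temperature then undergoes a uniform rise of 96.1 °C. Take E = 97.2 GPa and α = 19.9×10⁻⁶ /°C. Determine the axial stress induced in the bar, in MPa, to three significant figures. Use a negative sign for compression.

Free thermal expansion αLΔT = 19.9e-6 · 14300 · 96.1 = 27.35 mm.
The walls impose strain ε = −(27.35)/14300 = -1.9124e-03; σ = Eε = 97200 · -1.9124e-03 = -185.9 MPa.

-186 MPa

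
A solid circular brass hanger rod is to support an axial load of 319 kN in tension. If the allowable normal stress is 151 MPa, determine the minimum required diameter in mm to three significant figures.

51.9 mm

Required area A ≥ P/σ_allow = 319000/151 = 2113 mm².
For a solid circular section, d ≥ √(4A/π) = 51.86 mm.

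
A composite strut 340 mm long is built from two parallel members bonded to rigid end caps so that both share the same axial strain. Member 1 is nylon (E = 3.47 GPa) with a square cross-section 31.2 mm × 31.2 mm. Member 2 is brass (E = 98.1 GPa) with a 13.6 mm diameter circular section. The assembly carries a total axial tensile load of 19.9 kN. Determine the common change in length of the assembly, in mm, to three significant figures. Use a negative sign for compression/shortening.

A_1 = 973.4 mm².
A_2 = 145.3 mm².
Equal strain + equilibrium ⇒ each member carries load in proportion to AE: A₁E₁ = 3378000 N, A₂E₂ = 14250000 N, ΣAE = 17630000 N.
δ = PL/ΣAE = 19900·340/17630000 = 0.3838 mm.

0.384 mm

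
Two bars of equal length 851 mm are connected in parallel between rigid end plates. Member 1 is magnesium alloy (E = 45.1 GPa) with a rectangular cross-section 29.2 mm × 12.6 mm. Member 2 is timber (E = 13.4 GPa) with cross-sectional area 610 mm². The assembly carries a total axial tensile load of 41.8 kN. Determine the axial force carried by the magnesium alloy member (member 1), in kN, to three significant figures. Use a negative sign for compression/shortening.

A_1 = 367.9 mm².
Equal strain + equilibrium ⇒ each member carries load in proportion to AE: A₁E₁ = 16590000 N, A₂E₂ = 8174000 N, ΣAE = 24770000 N.
F₁ = P·A₁E₁/ΣAE = 41800·16590000/24770000 = 28000 N.

28.0 kN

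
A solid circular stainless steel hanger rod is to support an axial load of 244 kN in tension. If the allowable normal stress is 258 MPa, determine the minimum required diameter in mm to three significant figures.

34.7 mm

Required area A ≥ P/σ_allow = 244000/258 = 945.7 mm².
For a solid circular section, d ≥ √(4A/π) = 34.7 mm.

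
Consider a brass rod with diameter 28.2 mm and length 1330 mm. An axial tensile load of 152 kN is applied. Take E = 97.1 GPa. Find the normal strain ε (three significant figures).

A = 624.6 mm².
σ = N/A = 243.4 MPa; ε = σ/E = 243.4/97100 = 2.506e-03.

0.00251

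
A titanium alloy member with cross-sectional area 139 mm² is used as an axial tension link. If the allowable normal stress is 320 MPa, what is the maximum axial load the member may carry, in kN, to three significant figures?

44.5 kN

P_max = σ_allow · A = 320 · 139 = 44480 N = 44.48 kN.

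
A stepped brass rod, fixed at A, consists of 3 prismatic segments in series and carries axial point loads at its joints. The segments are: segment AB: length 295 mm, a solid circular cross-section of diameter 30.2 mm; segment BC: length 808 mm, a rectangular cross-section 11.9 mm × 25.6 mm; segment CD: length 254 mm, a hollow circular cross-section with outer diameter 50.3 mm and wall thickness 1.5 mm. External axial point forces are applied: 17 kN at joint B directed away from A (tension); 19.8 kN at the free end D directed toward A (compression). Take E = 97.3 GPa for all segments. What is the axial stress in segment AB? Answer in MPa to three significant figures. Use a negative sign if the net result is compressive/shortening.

-3.91 MPa

Internal axial forces (sectioning from the free end, tension +): N_CD = -19.8 kN, N_BC = -19.8 kN, N_AB = -2.8 kN.
A_AB = 716.3 mm².
σ_AB = N_AB/A_AB = -2800/716.3 = -3.909 MPa.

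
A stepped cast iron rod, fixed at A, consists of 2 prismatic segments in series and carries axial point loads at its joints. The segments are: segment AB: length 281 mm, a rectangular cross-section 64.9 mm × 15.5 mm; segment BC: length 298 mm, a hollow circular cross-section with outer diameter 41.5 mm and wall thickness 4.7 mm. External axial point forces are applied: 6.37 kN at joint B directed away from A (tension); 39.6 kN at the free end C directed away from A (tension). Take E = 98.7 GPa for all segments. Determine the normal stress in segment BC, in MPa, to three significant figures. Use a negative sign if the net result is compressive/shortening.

72.9 MPa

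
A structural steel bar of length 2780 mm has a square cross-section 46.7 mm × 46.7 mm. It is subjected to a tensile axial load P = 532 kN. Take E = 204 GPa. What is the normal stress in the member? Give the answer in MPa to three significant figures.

A = 2181 mm².
σ = N/A = 532000/2181 = 243.9 MPa.

244 MPa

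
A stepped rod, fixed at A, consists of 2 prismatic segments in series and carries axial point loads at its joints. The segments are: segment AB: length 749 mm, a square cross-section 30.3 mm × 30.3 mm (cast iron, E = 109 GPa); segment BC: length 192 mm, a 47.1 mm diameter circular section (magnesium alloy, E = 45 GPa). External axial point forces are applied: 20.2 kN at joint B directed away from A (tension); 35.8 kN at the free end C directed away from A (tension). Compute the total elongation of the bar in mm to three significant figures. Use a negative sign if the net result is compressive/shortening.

0.507 mm

Internal axial forces (sectioning from the free end, tension +): N_BC = 35.8 kN, N_AB = 56 kN.
A_AB = 918.1 mm².
A_BC = 1742 mm².
δ_AB = 56000·749/(918.1·109000) = 0.4191 mm
δ_BC = 35800·192/(1742·45000) = 0.08767 mm
δ = Σδ_i = 0.5068 mm.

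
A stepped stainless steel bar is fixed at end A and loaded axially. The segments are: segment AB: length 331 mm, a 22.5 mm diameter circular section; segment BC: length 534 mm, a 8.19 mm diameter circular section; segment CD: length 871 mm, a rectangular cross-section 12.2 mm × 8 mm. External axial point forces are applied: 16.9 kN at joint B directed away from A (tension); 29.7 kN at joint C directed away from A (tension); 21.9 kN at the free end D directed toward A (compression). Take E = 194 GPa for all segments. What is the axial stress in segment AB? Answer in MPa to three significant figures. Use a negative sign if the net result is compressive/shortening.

62.1 MPa

Internal axial forces (sectioning from the free end, tension +): N_CD = -21.9 kN, N_BC = 7.8 kN, N_AB = 24.7 kN.
A_AB = 397.6 mm².
σ_AB = N_AB/A_AB = 24700/397.6 = 62.12 MPa.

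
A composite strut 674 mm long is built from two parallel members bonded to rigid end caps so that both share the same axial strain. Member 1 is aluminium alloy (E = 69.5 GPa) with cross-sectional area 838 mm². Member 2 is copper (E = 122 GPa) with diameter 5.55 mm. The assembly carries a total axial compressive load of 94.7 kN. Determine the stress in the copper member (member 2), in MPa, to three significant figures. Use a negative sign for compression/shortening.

-189 MPa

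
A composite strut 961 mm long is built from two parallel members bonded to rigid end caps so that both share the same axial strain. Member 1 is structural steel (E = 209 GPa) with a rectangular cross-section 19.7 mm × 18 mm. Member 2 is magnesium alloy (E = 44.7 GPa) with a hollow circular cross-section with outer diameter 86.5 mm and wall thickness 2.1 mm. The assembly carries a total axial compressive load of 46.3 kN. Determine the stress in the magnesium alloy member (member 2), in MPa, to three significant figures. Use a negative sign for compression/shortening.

A_1 = 354.6 mm².
A_2 = 556.8 mm².
Equal strain + equilibrium ⇒ each member carries load in proportion to AE: A₁E₁ = 74110000 N, A₂E₂ = 24890000 N, ΣAE = 99000000 N.
σ₂ = P·E₂/ΣAE = -46300·44700/99000000 = -20.9 MPa.

-20.9 MPa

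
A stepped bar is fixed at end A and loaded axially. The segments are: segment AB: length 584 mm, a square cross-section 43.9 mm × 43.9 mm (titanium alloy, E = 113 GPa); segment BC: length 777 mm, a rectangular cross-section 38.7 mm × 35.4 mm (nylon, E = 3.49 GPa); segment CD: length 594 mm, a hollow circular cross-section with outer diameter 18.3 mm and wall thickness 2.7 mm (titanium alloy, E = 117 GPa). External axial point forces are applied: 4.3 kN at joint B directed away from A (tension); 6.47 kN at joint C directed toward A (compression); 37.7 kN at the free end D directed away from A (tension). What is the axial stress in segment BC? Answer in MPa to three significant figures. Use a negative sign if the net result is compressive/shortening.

Internal axial forces (sectioning from the free end, tension +): N_CD = 37.7 kN, N_BC = 31.23 kN, N_AB = 35.53 kN.
A_BC = 1370 mm².
σ_BC = N_BC/A_BC = 31230/1370 = 22.8 MPa.

22.8 MPa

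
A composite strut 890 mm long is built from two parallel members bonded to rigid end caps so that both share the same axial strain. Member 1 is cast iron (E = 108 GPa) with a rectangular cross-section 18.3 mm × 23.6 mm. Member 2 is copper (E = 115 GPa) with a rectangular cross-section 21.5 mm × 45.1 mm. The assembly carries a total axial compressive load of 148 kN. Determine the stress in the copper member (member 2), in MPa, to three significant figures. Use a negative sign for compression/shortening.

-108 MPa

A_1 = 431.9 mm².
A_2 = 969.6 mm².
Equal strain + equilibrium ⇒ each member carries load in proportion to AE: A₁E₁ = 46640000 N, A₂E₂ = 111500000 N, ΣAE = 158200000 N.
σ₂ = P·E₂/ΣAE = -148000·115000/158200000 = -107.6 MPa.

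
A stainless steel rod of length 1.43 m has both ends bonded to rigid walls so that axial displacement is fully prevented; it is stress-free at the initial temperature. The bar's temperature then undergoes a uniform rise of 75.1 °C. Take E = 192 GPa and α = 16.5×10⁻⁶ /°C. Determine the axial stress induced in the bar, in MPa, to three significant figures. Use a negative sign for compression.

Free thermal expansion αLΔT = 16.5e-6 · 1430 · 75.1 = 1.772 mm.
The walls impose strain ε = −(1.772)/1430 = -1.2391e-03; σ = Eε = 192000 · -1.2391e-03 = -237.9 MPa.

-238 MPa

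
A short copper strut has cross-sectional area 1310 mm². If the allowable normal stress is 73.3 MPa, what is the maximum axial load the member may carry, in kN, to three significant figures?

P_max = σ_allow · A = 73.3 · 1310 = 96020 N = 96.02 kN.

96.0 kN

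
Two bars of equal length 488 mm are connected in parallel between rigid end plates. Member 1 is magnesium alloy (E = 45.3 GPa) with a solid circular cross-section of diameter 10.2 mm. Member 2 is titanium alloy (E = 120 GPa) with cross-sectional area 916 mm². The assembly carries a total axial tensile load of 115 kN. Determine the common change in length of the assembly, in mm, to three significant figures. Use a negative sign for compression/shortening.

0.494 mm

A_1 = 81.71 mm².
Equal strain + equilibrium ⇒ each member carries load in proportion to AE: A₁E₁ = 3702000 N, A₂E₂ = 109900000 N, ΣAE = 113600000 N.
δ = PL/ΣAE = 115000·488/113600000 = 0.4939 mm.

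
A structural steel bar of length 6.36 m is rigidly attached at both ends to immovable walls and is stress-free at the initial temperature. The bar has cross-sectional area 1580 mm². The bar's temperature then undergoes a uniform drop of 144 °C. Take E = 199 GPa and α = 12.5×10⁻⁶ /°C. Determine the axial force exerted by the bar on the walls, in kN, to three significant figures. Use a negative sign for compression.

566 kN

Free thermal expansion αLΔT = 12.5e-6 · 6360 · -144 = -11.45 mm.
The walls impose strain ε = −(-11.45)/6360 = 1.8000e-03; σ = Eε = 199000 · 1.8000e-03 = 358.2 MPa.
Wall reaction R = σ·A = 358.2·1580 = 566000 N = 566 kN.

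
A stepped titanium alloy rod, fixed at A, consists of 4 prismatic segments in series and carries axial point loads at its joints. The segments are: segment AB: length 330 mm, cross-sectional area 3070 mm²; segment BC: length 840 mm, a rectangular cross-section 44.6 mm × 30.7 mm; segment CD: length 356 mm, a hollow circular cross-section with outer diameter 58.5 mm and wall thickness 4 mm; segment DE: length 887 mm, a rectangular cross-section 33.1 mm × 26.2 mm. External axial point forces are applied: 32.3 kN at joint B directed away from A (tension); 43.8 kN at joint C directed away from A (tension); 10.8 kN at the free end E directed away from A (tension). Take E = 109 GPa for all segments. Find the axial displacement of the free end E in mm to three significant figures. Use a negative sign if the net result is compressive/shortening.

0.546 mm

Internal axial forces (sectioning from the free end, tension +): N_DE = 10.8 kN, N_CD = 10.8 kN, N_BC = 54.6 kN, N_AB = 86.9 kN.
A_BC = 1369 mm².
A_CD = 684.9 mm².
A_DE = 867.2 mm².
δ_AB = 86900·330/(3070·109000) = 0.0857 mm
δ_BC = 54600·840/(1369·109000) = 0.3073 mm
δ_CD = 10800·356/(684.9·109000) = 0.0515 mm
δ_DE = 10800·887/(867.2·109000) = 0.1013 mm
δ = Σδ_i = 0.5459 mm.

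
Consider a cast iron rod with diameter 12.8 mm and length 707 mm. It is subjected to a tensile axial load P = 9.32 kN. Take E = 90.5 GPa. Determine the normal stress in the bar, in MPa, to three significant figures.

72.4 MPa

A = 128.7 mm².
σ = N/A = 9320/128.7 = 72.43 MPa.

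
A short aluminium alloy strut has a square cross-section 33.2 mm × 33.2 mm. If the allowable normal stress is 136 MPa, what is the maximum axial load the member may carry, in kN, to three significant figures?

A = 1102 mm².
P_max = σ_allow · A = 136 · 1102 = 149900 N = 149.9 kN.

150 kN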